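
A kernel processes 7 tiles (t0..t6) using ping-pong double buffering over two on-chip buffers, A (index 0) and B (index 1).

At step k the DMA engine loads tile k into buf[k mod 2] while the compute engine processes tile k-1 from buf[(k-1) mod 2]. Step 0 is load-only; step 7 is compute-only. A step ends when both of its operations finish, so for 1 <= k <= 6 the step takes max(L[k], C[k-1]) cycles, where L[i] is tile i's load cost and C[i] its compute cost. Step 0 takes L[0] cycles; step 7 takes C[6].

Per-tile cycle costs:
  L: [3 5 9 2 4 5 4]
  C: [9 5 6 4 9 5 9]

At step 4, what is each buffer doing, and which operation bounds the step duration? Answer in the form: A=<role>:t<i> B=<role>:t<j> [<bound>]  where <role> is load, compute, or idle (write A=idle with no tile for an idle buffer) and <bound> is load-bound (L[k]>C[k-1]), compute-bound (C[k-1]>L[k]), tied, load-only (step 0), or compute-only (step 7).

[0] DMA t0→A (3c) ∥ CU idle ⇒ 3c, clock 3
[1] DMA t1→B (5c) ∥ CU A:t0 (9c) ⇒ 9c, clock 12
[2] DMA t2→A (9c) ∥ CU B:t1 (5c) ⇒ 9c, clock 21
[3] DMA t3→B (2c) ∥ CU A:t2 (6c) ⇒ 6c, clock 27
[4] DMA t4→A (4c) ∥ CU B:t3 (4c) ⇒ 4c, clock 31
[5] DMA t5→B (5c) ∥ CU A:t4 (9c) ⇒ 9c, clock 40
[6] DMA t6→A (4c) ∥ CU B:t5 (5c) ⇒ 5c, clock 45
[7] DMA idle ∥ CU A:t6 (9c) ⇒ 9c, clock 54

step 4: A=load:t4 B=compute:t3 [tied]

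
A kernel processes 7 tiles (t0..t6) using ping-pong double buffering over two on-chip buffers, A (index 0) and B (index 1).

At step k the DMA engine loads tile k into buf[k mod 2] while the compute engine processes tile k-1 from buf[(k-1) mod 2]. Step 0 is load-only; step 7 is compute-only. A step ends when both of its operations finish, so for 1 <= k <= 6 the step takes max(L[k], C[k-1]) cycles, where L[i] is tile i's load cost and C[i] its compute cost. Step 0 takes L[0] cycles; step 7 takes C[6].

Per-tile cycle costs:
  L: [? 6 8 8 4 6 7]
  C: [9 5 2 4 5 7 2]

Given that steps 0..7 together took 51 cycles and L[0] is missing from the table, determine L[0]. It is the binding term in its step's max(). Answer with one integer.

step 0 = dur = L[0]=? = L[0]  (unknown; binding)
step 1 = dur = max(L[1]=6, C[0]=9) = 9
step 2 = dur = max(L[2]=8, C[1]=5) = 8
step 3 = dur = max(L[3]=8, C[2]=2) = 8
step 4 = dur = max(L[4]=4, C[3]=4) = 4
step 5 = dur = max(L[5]=6, C[4]=5) = 6
step 6 = dur = max(L[6]=7, C[5]=7) = 7
step 7 = dur = C[6]=2 = 2
sum of known step durations = 44
dur[0] = total - known = 51 - 44 = 7
L[0] is the binding max in step 0, so L[0] = dur[0] = 7

L[0] = 7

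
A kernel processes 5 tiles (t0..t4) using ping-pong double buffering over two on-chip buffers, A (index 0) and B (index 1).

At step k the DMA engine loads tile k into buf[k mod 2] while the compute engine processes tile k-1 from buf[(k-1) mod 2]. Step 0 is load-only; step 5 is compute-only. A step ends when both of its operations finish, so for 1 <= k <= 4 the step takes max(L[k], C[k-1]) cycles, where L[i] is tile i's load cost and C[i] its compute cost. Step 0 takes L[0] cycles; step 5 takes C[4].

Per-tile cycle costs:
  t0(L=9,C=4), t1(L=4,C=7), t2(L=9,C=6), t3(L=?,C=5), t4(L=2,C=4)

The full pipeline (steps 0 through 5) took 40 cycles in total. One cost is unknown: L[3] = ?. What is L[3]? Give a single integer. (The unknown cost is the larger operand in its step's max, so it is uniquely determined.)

step 0: dur = L[0]=9 = 9
step 1: dur = max(L[1]=4, C[0]=4) = 4
step 2: dur = max(L[2]=9, C[1]=7) = 9
step 3: dur = max(L[3]=?, C[2]=6) = L[3]  (unknown; binding)
step 4: dur = max(L[4]=2, C[3]=5) = 5
step 5: dur = C[4]=4 = 4
sum of known step durations = 31
dur[3] = total - known = 40 - 31 = 9
L[3] is the binding max in step 3, so L[3] = dur[3] = 9

L[3] = 9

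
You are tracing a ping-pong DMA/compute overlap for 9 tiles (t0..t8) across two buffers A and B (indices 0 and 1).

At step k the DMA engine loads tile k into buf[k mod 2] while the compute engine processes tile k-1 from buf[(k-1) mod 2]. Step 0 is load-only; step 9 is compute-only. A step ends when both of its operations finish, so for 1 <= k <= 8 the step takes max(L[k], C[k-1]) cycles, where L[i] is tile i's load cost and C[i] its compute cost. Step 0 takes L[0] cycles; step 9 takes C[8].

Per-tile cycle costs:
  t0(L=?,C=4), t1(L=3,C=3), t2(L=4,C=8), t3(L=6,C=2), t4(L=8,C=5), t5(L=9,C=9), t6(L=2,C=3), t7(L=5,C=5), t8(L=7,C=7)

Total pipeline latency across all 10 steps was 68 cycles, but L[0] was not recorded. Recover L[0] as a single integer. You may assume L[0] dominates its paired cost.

L[0] = 7

step 0: dur = L[0]=? = L[0]  (unknown; binding)
step 1: dur = max(L[1]=3, C[0]=4) = 4
step 2: dur = max(L[2]=4, C[1]=3) = 4
step 3: dur = max(L[3]=6, C[2]=8) = 8
step 4: dur = max(L[4]=8, C[3]=2) = 8
step 5: dur = max(L[5]=9, C[4]=5) = 9
step 6: dur = max(L[6]=2, C[5]=9) = 9
step 7: dur = max(L[7]=5, C[6]=3) = 5
step 8: dur = max(L[8]=7, C[7]=5) = 7
step 9: dur = C[8]=7 = 7
sum of known step durations = 61
dur[0] = total - known = 68 - 61 = 7
L[0] is the binding max in step 0, so L[0] = dur[0] = 7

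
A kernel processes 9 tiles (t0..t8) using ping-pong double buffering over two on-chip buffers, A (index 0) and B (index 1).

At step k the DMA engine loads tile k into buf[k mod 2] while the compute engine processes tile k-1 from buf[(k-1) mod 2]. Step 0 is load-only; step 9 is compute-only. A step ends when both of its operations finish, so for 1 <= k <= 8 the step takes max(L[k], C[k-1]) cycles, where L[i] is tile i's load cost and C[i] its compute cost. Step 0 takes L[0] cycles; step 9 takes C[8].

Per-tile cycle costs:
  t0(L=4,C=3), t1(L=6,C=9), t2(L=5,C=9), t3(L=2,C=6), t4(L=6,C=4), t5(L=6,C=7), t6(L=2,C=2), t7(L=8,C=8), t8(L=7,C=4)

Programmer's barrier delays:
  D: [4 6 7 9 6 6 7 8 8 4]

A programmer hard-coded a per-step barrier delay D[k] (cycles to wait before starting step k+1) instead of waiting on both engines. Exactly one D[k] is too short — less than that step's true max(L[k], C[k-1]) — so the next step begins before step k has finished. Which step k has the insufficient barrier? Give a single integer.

hazard at step 2

[0] required=L[0]=4=4 vs D=4 ok
[1] required=max(L[1]=6,C[0]=3)=6 vs D=6 ok
[2] required=max(L[2]=5,C[1]=9)=9 vs D=7 SHORT
[3] required=max(L[3]=2,C[2]=9)=9 vs D=9 ok
[4] required=max(L[4]=6,C[3]=6)=6 vs D=6 ok
[5] required=max(L[5]=6,C[4]=4)=6 vs D=6 ok
[6] required=max(L[6]=2,C[5]=7)=7 vs D=7 ok
[7] required=max(L[7]=8,C[6]=2)=8 vs D=8 ok
[8] required=max(L[8]=7,C[7]=8)=8 vs D=8 ok
[9] required=C[8]=4=4 vs D=4 ok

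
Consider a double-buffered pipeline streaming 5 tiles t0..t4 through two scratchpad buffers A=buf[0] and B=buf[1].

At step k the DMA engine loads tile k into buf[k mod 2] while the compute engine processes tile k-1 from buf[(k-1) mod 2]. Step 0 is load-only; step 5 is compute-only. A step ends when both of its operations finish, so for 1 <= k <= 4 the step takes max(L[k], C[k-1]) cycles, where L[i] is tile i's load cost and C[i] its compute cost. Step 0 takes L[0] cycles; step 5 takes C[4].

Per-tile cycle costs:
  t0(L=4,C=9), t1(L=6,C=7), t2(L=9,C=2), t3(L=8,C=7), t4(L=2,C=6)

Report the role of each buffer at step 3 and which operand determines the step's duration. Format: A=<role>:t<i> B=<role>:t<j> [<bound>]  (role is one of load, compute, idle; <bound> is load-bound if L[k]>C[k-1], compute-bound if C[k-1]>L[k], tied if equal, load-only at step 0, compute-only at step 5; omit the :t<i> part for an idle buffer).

step 3: A=compute:t2 B=load:t3 [load-bound]

step 0: L[0]=4 → dur=4, Σ=4 | A=load:t0 B=idle [load-only]
step 1: L[1]=6 C[0]=9 → dur=9, Σ=13 | A=compute:t0 B=load:t1 [compute-bound]
step 2: L[2]=9 C[1]=7 → dur=9, Σ=22 | A=load:t2 B=compute:t1 [load-bound]
step 3: L[3]=8 C[2]=2 → dur=8, Σ=30 | A=compute:t2 B=load:t3 [load-bound]
step 4: L[4]=2 C[3]=7 → dur=7, Σ=37 | A=load:t4 B=compute:t3 [compute-bound]
step 5: C[4]=6 → dur=6, Σ=43 | A=compute:t4 B=idle [compute-only]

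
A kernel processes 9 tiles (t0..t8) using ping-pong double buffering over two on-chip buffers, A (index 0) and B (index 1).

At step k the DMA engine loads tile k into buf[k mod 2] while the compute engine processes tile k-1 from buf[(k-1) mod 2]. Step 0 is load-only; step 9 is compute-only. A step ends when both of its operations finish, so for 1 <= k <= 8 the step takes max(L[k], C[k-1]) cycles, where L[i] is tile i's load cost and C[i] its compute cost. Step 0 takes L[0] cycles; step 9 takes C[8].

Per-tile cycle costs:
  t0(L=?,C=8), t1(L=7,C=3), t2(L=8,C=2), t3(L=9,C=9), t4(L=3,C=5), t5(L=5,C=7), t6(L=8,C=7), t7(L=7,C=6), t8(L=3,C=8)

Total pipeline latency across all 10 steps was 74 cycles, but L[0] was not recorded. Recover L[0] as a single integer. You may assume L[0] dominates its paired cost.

step 0 | dur = L[0]=? = L[0]  (unknown; binding)
step 1 | dur = max(L[1]=7, C[0]=8) = 8
step 2 | dur = max(L[2]=8, C[1]=3) = 8
step 3 | dur = max(L[3]=9, C[2]=2) = 9
step 4 | dur = max(L[4]=3, C[3]=9) = 9
step 5 | dur = max(L[5]=5, C[4]=5) = 5
step 6 | dur = max(L[6]=8, C[5]=7) = 8
step 7 | dur = max(L[7]=7, C[6]=7) = 7
step 8 | dur = max(L[8]=3, C[7]=6) = 6
step 9 | dur = C[8]=8 = 8
sum of known step durations = 68
dur[0] = total - known = 74 - 68 = 6
L[0] is the binding max in step 0, so L[0] = dur[0] = 6

L[0] = 6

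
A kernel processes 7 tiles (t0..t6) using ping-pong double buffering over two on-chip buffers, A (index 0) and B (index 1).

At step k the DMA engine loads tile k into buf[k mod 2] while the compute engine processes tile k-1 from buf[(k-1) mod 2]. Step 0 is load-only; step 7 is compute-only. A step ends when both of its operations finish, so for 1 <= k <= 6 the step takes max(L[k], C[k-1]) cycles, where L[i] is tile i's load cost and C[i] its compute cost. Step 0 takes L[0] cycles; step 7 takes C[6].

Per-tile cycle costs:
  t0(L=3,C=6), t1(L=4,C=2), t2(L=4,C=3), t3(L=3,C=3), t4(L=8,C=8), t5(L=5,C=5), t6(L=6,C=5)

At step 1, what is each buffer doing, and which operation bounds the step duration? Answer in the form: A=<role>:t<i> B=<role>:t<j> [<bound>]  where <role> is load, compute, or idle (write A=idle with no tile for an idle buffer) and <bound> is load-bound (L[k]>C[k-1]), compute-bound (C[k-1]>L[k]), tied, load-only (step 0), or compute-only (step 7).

k=0 load=t0/3c comp=- wait=3 total=3
k=1 load=t1/4c comp=t0/6c wait=6 total=9
k=2 load=t2/4c comp=t1/2c wait=4 total=13
k=3 load=t3/3c comp=t2/3c wait=3 total=16
k=4 load=t4/8c comp=t3/3c wait=8 total=24
k=5 load=t5/5c comp=t4/8c wait=8 total=32
k=6 load=t6/6c comp=t5/5c wait=6 total=38
k=7 load=- comp=t6/5c wait=5 total=43

step 1: A=compute:t0 B=load:t1 [compute-bound]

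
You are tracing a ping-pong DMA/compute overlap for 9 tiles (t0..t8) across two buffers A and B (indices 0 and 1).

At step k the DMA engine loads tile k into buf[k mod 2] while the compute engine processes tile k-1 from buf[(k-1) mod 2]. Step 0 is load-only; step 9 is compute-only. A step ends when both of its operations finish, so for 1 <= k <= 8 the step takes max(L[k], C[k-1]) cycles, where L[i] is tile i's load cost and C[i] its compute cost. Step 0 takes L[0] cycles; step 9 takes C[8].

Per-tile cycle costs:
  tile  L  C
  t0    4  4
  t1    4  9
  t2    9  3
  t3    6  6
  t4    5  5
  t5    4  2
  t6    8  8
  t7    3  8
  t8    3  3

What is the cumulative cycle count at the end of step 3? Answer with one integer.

end_cycle[3] = 23

k=0 load=t0/4c comp=- wait=4 total=4
k=1 load=t1/4c comp=t0/4c wait=4 total=8
k=2 load=t2/9c comp=t1/9c wait=9 total=17
k=3 load=t3/6c comp=t2/3c wait=6 total=23
k=4 load=t4/5c comp=t3/6c wait=6 total=29
k=5 load=t5/4c comp=t4/5c wait=5 total=34
k=6 load=t6/8c comp=t5/2c wait=8 total=42
k=7 load=t7/3c comp=t6/8c wait=8 total=50
k=8 load=t8/3c comp=t7/8c wait=8 total=58
k=9 load=- comp=t8/3c wait=3 total=61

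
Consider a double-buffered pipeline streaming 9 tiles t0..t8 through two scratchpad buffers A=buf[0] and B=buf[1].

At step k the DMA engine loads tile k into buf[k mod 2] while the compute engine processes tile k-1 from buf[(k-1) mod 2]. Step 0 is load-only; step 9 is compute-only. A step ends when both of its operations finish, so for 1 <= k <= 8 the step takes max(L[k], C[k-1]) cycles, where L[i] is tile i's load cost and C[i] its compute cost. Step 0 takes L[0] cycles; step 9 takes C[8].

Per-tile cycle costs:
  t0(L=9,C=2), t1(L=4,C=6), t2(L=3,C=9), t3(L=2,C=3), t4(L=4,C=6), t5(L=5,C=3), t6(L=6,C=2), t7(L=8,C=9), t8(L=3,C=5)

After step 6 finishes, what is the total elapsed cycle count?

step 0: L[0]=9 → dur=9, Σ=9 | A=load:t0 B=idle [load-only]
step 1: L[1]=4 C[0]=2 → dur=4, Σ=13 | A=compute:t0 B=load:t1 [load-bound]
step 2: L[2]=3 C[1]=6 → dur=6, Σ=19 | A=load:t2 B=compute:t1 [compute-bound]
step 3: L[3]=2 C[2]=9 → dur=9, Σ=28 | A=compute:t2 B=load:t3 [compute-bound]
step 4: L[4]=4 C[3]=3 → dur=4, Σ=32 | A=load:t4 B=compute:t3 [load-bound]
step 5: L[5]=5 C[4]=6 → dur=6, Σ=38 | A=compute:t4 B=load:t5 [compute-bound]
step 6: L[6]=6 C[5]=3 → dur=6, Σ=44 | A=load:t6 B=compute:t5 [load-bound]
step 7: L[7]=8 C[6]=2 → dur=8, Σ=52 | A=compute:t6 B=load:t7 [load-bound]
step 8: L[8]=3 C[7]=9 → dur=9, Σ=61 | A=load:t8 B=compute:t7 [compute-bound]
step 9: C[8]=5 → dur=5, Σ=66 | A=compute:t8 B=idle [compute-only]

end_cycle[6] = 44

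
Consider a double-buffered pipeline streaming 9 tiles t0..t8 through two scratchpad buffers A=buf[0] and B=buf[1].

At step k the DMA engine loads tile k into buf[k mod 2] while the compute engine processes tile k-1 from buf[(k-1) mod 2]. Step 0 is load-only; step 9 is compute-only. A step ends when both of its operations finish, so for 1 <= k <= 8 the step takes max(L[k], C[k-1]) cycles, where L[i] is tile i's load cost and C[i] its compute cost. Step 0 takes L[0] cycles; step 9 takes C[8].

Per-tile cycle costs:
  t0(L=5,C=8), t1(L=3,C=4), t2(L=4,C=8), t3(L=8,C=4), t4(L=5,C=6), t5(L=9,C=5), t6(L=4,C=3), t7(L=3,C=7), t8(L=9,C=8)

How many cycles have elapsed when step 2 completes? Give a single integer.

  0. 5=5c; end=5; A:t0 B:-
  1. max(3,8)=8c; end=13; A:t0 B:t1
  2. max(4,4)=4c; end=17; A:t2 B:t1
  3. max(8,8)=8c; end=25; A:t2 B:t3
  4. max(5,4)=5c; end=30; A:t4 B:t3
  5. max(9,6)=9c; end=39; A:t4 B:t5
  6. max(4,5)=5c; end=44; A:t6 B:t5
  7. max(3,3)=3c; end=47; A:t6 B:t7
  8. max(9,7)=9c; end=56; A:t8 B:t7
  9. 8=8c; end=64; A:t8 B:t7

end_cycle[2] = 17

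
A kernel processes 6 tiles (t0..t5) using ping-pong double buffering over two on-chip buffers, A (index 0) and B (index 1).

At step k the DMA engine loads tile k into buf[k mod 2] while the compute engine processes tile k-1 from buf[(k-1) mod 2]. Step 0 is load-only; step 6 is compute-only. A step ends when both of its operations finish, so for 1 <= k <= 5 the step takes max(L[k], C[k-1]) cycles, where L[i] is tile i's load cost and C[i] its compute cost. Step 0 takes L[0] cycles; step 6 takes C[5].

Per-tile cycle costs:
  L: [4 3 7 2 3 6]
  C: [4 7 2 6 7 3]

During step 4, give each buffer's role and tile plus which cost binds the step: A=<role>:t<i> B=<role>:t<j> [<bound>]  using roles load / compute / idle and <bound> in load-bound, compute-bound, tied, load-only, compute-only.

  0. 4=4c; end=4; A:t0 B:-
  1. max(3,4)=4c; end=8; A:t0 B:t1
  2. max(7,7)=7c; end=15; A:t2 B:t1
  3. max(2,2)=2c; end=17; A:t2 B:t3
  4. max(3,6)=6c; end=23; A:t4 B:t3
  5. max(6,7)=7c; end=30; A:t4 B:t5
  6. 3=3c; end=33; A:t4 B:t5

step 4: A=load:t4 B=compute:t3 [compute-bound]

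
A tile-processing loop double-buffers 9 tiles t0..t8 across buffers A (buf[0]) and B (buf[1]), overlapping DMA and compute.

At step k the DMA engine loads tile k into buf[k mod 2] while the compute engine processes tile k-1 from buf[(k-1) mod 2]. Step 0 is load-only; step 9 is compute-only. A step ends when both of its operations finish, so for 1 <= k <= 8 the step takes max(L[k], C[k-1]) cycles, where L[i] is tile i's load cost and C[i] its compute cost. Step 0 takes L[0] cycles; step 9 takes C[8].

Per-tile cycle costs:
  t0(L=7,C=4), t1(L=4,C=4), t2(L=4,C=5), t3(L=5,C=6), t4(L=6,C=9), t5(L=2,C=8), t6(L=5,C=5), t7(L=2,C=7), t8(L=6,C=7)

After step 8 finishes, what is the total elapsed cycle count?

end_cycle[8] = 55

  0. 7=7c; end=7; A:t0 B:-
  1. max(4,4)=4c; end=11; A:t0 B:t1
  2. max(4,4)=4c; end=15; A:t2 B:t1
  3. max(5,5)=5c; end=20; A:t2 B:t3
  4. max(6,6)=6c; end=26; A:t4 B:t3
  5. max(2,9)=9c; end=35; A:t4 B:t5
  6. max(5,8)=8c; end=43; A:t6 B:t5
  7. max(2,5)=5c; end=48; A:t6 B:t7
  8. max(6,7)=7c; end=55; A:t8 B:t7
  9. 7=7c; end=62; A:t8 B:t7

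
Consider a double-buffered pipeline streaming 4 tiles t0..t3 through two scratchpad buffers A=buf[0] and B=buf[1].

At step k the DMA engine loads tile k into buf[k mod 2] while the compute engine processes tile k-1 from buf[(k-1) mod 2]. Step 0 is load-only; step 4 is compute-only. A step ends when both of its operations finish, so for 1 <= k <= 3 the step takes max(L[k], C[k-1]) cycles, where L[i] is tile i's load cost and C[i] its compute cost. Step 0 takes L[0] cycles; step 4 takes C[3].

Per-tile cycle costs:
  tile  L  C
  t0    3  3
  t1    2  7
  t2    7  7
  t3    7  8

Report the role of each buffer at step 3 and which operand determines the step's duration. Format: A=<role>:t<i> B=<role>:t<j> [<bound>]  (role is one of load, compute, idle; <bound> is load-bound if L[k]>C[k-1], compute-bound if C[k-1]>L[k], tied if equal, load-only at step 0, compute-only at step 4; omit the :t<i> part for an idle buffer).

  0. 3=3c; end=3; A:t0 B:-
  1. max(2,3)=3c; end=6; A:t0 B:t1
  2. max(7,7)=7c; end=13; A:t2 B:t1
  3. max(7,7)=7c; end=20; A:t2 B:t3
  4. 8=8c; end=28; A:t2 B:t3

step 3: A=compute:t2 B=load:t3 [tied]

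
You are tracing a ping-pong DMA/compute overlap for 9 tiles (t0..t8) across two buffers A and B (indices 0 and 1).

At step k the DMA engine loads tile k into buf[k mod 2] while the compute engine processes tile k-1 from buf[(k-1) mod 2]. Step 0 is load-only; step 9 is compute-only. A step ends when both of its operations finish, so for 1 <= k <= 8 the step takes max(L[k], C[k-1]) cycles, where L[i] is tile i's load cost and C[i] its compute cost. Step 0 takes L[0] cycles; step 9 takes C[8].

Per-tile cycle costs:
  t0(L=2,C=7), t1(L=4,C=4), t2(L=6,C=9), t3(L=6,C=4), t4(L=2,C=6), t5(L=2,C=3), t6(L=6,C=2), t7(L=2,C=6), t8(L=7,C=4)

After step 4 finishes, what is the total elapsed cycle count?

end_cycle[4] = 28

  0. 2=2c; end=2; A:t0 B:-
  1. max(4,7)=7c; end=9; A:t0 B:t1
  2. max(6,4)=6c; end=15; A:t2 B:t1
  3. max(6,9)=9c; end=24; A:t2 B:t3
  4. max(2,4)=4c; end=28; A:t4 B:t3
  5. max(2,6)=6c; end=34; A:t4 B:t5
  6. max(6,3)=6c; end=40; A:t6 B:t5
  7. max(2,2)=2c; end=42; A:t6 B:t7
  8. max(7,6)=7c; end=49; A:t8 B:t7
  9. 4=4c; end=53; A:t8 B:t7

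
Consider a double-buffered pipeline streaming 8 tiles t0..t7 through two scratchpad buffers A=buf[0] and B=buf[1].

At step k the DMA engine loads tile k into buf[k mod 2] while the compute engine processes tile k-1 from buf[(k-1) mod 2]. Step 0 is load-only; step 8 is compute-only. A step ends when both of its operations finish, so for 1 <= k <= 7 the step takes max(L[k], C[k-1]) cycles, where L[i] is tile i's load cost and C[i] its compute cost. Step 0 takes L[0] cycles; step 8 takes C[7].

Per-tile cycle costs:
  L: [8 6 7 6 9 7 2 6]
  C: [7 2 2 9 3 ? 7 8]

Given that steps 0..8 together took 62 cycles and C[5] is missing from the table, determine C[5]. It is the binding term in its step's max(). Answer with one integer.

step 0 | dur = L[0]=8 = 8
step 1 | dur = max(L[1]=6, C[0]=7) = 7
step 2 | dur = max(L[2]=7, C[1]=2) = 7
step 3 | dur = max(L[3]=6, C[2]=2) = 6
step 4 | dur = max(L[4]=9, C[3]=9) = 9
step 5 | dur = max(L[5]=7, C[4]=3) = 7
step 6 | dur = max(L[6]=2, C[5]=?) = C[5]  (unknown; binding)
step 7 | dur = max(L[7]=6, C[6]=7) = 7
step 8 | dur = C[7]=8 = 8
sum of known step durations = 59
dur[6] = total - known = 62 - 59 = 3
C[5] is the binding max in step 6, so C[5] = dur[6] = 3

C[5] = 3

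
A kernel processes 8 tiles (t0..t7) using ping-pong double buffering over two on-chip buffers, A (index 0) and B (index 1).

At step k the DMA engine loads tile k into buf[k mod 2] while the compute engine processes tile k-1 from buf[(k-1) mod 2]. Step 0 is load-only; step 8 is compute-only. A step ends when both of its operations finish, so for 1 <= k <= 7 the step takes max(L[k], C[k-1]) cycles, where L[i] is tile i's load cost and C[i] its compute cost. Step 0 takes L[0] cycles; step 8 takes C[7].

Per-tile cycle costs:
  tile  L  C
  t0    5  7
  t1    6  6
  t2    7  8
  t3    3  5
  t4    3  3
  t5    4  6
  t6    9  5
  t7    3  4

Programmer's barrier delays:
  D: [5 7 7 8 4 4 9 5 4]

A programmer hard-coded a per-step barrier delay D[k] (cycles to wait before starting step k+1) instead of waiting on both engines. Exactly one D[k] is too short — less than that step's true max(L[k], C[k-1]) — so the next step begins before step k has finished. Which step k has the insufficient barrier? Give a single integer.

k=0 barrier L[0]=5→5c, D[0]=5 ok
k=1 barrier max(L[1]=6,C[0]=7)→7c, D[1]=7 ok
k=2 barrier max(L[2]=7,C[1]=6)→7c, D[2]=7 ok
k=3 barrier max(L[3]=3,C[2]=8)→8c, D[3]=8 ok
k=4 barrier max(L[4]=3,C[3]=5)→5c, D[4]=4 SHORT
k=5 barrier max(L[5]=4,C[4]=3)→4c, D[5]=4 ok
k=6 barrier max(L[6]=9,C[5]=6)→9c, D[6]=9 ok
k=7 barrier max(L[7]=3,C[6]=5)→5c, D[7]=5 ok
k=8 barrier C[7]=4→4c, D[8]=4 ok

hazard at step 4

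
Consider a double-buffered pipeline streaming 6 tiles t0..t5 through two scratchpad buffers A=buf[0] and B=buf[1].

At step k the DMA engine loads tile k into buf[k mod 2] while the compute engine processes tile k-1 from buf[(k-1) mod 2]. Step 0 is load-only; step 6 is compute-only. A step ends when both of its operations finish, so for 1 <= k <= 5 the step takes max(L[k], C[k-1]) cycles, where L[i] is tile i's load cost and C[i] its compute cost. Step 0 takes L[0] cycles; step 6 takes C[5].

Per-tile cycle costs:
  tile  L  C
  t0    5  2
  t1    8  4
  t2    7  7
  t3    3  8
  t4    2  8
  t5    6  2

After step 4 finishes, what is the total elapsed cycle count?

end_cycle[4] = 35

[0] DMA t0→A (5c) ∥ CU idle ⇒ 5c, clock 5
[1] DMA t1→B (8c) ∥ CU A:t0 (2c) ⇒ 8c, clock 13
[2] DMA t2→A (7c) ∥ CU B:t1 (4c) ⇒ 7c, clock 20
[3] DMA t3→B (3c) ∥ CU A:t2 (7c) ⇒ 7c, clock 27
[4] DMA t4→A (2c) ∥ CU B:t3 (8c) ⇒ 8c, clock 35
[5] DMA t5→B (6c) ∥ CU A:t4 (8c) ⇒ 8c, clock 43
[6] DMA idle ∥ CU B:t5 (2c) ⇒ 2c, clock 45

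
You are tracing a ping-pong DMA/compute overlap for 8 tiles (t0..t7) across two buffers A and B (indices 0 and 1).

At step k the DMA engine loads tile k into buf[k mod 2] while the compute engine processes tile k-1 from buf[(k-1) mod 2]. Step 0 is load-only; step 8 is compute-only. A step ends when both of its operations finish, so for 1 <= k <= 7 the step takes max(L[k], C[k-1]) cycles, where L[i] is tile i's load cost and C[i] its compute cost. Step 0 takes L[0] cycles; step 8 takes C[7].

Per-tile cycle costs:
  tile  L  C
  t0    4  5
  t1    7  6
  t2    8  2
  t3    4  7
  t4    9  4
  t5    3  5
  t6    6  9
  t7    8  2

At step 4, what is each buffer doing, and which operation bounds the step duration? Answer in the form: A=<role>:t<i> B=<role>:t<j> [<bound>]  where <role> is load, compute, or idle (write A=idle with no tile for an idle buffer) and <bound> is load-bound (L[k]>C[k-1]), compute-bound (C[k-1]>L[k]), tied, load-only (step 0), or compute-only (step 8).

step 4: A=load:t4 B=compute:t3 [load-bound]

  0. 4=4c; end=4; A:t0 B:-
  1. max(7,5)=7c; end=11; A:t0 B:t1
  2. max(8,6)=8c; end=19; A:t2 B:t1
  3. max(4,2)=4c; end=23; A:t2 B:t3
  4. max(9,7)=9c; end=32; A:t4 B:t3
  5. max(3,4)=4c; end=36; A:t4 B:t5
  6. max(6,5)=6c; end=42; A:t6 B:t5
  7. max(8,9)=9c; end=51; A:t6 B:t7
  8. 2=2c; end=53; A:t6 B:t7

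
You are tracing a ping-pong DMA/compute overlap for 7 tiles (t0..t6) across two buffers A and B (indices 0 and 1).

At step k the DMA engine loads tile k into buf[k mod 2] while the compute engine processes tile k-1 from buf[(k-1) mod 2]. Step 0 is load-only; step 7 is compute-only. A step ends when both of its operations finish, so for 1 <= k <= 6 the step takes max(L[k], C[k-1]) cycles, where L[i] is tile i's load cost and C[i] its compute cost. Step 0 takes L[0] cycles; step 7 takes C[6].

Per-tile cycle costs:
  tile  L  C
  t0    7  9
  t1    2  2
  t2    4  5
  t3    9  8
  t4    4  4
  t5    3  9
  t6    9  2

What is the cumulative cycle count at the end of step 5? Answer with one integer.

k=0 load=t0/7c comp=- wait=7 total=7
k=1 load=t1/2c comp=t0/9c wait=9 total=16
k=2 load=t2/4c comp=t1/2c wait=4 total=20
k=3 load=t3/9c comp=t2/5c wait=9 total=29
k=4 load=t4/4c comp=t3/8c wait=8 total=37
k=5 load=t5/3c comp=t4/4c wait=4 total=41
k=6 load=t6/9c comp=t5/9c wait=9 total=50
k=7 load=- comp=t6/2c wait=2 total=52

end_cycle[5] = 41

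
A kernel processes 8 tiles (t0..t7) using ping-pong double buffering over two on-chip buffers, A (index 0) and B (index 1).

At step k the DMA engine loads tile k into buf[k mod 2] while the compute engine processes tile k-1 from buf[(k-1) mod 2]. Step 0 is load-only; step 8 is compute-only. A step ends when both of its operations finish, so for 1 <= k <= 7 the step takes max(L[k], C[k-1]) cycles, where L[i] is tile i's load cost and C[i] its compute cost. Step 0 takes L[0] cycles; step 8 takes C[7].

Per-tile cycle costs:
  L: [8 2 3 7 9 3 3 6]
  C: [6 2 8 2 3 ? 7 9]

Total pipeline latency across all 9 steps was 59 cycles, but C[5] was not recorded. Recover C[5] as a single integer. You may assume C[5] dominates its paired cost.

step 0 | dur = L[0]=8 = 8
step 1 | dur = max(L[1]=2, C[0]=6) = 6
step 2 | dur = max(L[2]=3, C[1]=2) = 3
step 3 | dur = max(L[3]=7, C[2]=8) = 8
step 4 | dur = max(L[4]=9, C[3]=2) = 9
step 5 | dur = max(L[5]=3, C[4]=3) = 3
step 6 | dur = max(L[6]=3, C[5]=?) = C[5]  (unknown; binding)
step 7 | dur = max(L[7]=6, C[6]=7) = 7
step 8 | dur = C[7]=9 = 9
sum of known step durations = 53
dur[6] = total - known = 59 - 53 = 6
C[5] is the binding max in step 6, so C[5] = dur[6] = 6

C[5] = 6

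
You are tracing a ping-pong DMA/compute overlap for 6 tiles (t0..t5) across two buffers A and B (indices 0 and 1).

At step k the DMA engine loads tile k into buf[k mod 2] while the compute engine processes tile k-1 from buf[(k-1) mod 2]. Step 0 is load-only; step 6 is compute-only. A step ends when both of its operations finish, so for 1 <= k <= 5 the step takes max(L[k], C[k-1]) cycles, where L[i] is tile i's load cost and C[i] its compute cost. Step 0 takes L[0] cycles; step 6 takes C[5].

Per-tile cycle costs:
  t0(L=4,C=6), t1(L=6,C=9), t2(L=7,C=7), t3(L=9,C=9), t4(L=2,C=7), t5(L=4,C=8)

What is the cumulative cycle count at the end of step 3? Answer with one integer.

end_cycle[3] = 28

  0. 4=4c; end=4; A:t0 B:-
  1. max(6,6)=6c; end=10; A:t0 B:t1
  2. max(7,9)=9c; end=19; A:t2 B:t1
  3. max(9,7)=9c; end=28; A:t2 B:t3
  4. max(2,9)=9c; end=37; A:t4 B:t3
  5. max(4,7)=7c; end=44; A:t4 B:t5
  6. 8=8c; end=52; A:t4 B:t5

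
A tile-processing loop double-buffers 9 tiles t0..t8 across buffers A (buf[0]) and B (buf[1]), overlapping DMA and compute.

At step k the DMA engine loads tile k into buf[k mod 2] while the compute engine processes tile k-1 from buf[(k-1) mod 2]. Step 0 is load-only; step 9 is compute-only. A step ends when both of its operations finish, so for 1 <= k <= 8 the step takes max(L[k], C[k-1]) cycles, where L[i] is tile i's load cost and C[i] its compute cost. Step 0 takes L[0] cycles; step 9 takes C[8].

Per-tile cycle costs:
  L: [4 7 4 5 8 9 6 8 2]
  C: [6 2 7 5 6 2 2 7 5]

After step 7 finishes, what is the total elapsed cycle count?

end_cycle[7] = 53

[0] DMA t0→A (4c) ∥ CU idle ⇒ 4c, clock 4
[1] DMA t1→B (7c) ∥ CU A:t0 (6c) ⇒ 7c, clock 11
[2] DMA t2→A (4c) ∥ CU B:t1 (2c) ⇒ 4c, clock 15
[3] DMA t3→B (5c) ∥ CU A:t2 (7c) ⇒ 7c, clock 22
[4] DMA t4→A (8c) ∥ CU B:t3 (5c) ⇒ 8c, clock 30
[5] DMA t5→B (9c) ∥ CU A:t4 (6c) ⇒ 9c, clock 39
[6] DMA t6→A (6c) ∥ CU B:t5 (2c) ⇒ 6c, clock 45
[7] DMA t7→B (8c) ∥ CU A:t6 (2c) ⇒ 8c, clock 53
[8] DMA t8→A (2c) ∥ CU B:t7 (7c) ⇒ 7c, clock 60
[9] DMA idle ∥ CU A:t8 (5c) ⇒ 5c, clock 65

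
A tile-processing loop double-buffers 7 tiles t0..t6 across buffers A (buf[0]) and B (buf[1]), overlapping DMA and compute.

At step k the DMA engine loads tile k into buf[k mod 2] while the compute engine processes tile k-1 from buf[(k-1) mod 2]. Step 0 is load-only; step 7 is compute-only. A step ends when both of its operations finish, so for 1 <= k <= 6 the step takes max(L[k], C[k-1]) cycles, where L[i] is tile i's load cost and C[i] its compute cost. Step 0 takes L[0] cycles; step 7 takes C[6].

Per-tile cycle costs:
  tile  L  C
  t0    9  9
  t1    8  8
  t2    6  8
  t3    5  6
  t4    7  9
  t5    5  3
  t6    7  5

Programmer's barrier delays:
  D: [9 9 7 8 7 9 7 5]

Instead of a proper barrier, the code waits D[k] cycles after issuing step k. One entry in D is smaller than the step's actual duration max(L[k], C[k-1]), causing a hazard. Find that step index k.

hazard at step 2

step 0: need L[0]=9 = 9; D[0]=9 ok
step 1: need max(L[1]=8,C[0]=9) = 9; D[1]=9 ok
step 2: need max(L[2]=6,C[1]=8) = 8; D[2]=7 SHORT
step 3: need max(L[3]=5,C[2]=8) = 8; D[3]=8 ok
step 4: need max(L[4]=7,C[3]=6) = 7; D[4]=7 ok
step 5: need max(L[5]=5,C[4]=9) = 9; D[5]=9 ok
step 6: need max(L[6]=7,C[5]=3) = 7; D[6]=7 ok
step 7: need C[6]=5 = 5; D[7]=5 ok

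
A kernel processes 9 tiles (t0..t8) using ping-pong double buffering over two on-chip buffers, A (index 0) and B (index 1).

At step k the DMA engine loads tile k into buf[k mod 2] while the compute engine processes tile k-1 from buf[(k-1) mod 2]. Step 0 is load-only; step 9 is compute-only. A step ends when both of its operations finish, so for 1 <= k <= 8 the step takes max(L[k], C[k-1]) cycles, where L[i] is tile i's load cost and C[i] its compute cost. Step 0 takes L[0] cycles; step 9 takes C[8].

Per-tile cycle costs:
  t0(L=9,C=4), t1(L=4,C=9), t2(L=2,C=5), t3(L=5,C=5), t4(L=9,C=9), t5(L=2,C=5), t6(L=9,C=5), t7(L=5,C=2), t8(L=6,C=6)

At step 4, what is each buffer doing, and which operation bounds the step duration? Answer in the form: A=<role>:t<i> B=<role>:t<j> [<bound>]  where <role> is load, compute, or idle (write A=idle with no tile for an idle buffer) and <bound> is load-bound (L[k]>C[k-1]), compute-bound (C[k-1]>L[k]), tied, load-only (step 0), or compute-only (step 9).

step 4: A=load:t4 B=compute:t3 [load-bound]

step 0: L[0]=9 → dur=9, Σ=9 | A=load:t0 B=idle [load-only]
step 1: L[1]=4 C[0]=4 → dur=4, Σ=13 | A=compute:t0 B=load:t1 [tied]
step 2: L[2]=2 C[1]=9 → dur=9, Σ=22 | A=load:t2 B=compute:t1 [compute-bound]
step 3: L[3]=5 C[2]=5 → dur=5, Σ=27 | A=compute:t2 B=load:t3 [tied]
step 4: L[4]=9 C[3]=5 → dur=9, Σ=36 | A=load:t4 B=compute:t3 [load-bound]
step 5: L[5]=2 C[4]=9 → dur=9, Σ=45 | A=compute:t4 B=load:t5 [compute-bound]
step 6: L[6]=9 C[5]=5 → dur=9, Σ=54 | A=load:t6 B=compute:t5 [load-bound]
step 7: L[7]=5 C[6]=5 → dur=5, Σ=59 | A=compute:t6 B=load:t7 [tied]
step 8: L[8]=6 C[7]=2 → dur=6, Σ=65 | A=load:t8 B=compute:t7 [load-bound]
step 9: C[8]=6 → dur=6, Σ=71 | A=compute:t8 B=idle [compute-only]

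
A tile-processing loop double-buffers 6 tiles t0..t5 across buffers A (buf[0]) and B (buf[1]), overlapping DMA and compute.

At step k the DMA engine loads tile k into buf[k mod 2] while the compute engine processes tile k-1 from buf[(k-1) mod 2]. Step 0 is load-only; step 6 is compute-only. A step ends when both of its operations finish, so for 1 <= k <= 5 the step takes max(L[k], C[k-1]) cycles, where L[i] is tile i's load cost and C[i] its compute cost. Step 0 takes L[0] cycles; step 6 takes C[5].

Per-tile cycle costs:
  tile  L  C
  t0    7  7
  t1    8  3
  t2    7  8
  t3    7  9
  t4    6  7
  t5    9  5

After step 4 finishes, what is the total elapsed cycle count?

  0. 7=7c; end=7; A:t0 B:-
  1. max(8,7)=8c; end=15; A:t0 B:t1
  2. max(7,3)=7c; end=22; A:t2 B:t1
  3. max(7,8)=8c; end=30; A:t2 B:t3
  4. max(6,9)=9c; end=39; A:t4 B:t3
  5. max(9,7)=9c; end=48; A:t4 B:t5
  6. 5=5c; end=53; A:t4 B:t5

end_cycle[4] = 39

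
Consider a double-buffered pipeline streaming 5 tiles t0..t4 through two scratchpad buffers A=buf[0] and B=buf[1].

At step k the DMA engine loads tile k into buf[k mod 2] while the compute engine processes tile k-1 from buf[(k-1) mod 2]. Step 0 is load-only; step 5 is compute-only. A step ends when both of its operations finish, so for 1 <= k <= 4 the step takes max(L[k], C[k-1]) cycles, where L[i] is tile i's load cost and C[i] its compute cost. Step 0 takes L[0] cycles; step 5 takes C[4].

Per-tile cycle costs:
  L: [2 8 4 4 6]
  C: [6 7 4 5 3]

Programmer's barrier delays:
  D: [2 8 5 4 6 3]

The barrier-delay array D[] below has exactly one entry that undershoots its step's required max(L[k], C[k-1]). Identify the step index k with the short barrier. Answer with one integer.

hazard at step 2

step 0: need L[0]=2 = 2; D[0]=2 ok
step 1: need max(L[1]=8,C[0]=6) = 8; D[1]=8 ok
step 2: need max(L[2]=4,C[1]=7) = 7; D[2]=5 SHORT
step 3: need max(L[3]=4,C[2]=4) = 4; D[3]=4 ok
step 4: need max(L[4]=6,C[3]=5) = 6; D[4]=6 ok
step 5: need C[4]=3 = 3; D[5]=3 ok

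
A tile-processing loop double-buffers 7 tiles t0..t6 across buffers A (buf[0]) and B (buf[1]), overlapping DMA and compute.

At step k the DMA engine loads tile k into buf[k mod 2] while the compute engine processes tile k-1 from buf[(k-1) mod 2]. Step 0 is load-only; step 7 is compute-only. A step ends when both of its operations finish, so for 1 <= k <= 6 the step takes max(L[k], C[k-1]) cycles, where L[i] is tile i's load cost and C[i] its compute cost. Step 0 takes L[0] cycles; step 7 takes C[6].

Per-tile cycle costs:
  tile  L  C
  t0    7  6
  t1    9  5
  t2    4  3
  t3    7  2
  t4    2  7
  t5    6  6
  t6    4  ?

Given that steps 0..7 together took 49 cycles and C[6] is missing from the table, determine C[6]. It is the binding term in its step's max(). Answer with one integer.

step 0 = dur = L[0]=7 = 7
step 1 = dur = max(L[1]=9, C[0]=6) = 9
step 2 = dur = max(L[2]=4, C[1]=5) = 5
step 3 = dur = max(L[3]=7, C[2]=3) = 7
step 4 = dur = max(L[4]=2, C[3]=2) = 2
step 5 = dur = max(L[5]=6, C[4]=7) = 7
step 6 = dur = max(L[6]=4, C[5]=6) = 6
step 7 = dur = C[6]=? = C[6]  (unknown; binding)
sum of known step durations = 43
dur[7] = total - known = 49 - 43 = 6
C[6] is the binding max in step 7, so C[6] = dur[7] = 6

C[6] = 6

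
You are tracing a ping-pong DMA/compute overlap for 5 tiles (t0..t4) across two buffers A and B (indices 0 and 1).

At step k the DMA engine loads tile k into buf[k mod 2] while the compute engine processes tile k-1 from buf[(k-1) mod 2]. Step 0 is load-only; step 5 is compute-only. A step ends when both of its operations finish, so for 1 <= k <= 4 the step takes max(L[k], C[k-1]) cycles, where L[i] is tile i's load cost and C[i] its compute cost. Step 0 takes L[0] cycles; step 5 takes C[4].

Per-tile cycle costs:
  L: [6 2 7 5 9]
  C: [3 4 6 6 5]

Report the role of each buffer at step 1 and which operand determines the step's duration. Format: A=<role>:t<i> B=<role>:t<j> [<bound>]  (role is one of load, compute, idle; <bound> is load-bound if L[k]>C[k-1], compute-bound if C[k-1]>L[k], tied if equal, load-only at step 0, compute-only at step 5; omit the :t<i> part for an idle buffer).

step 0: L[0]=6 → dur=6, Σ=6 | A=load:t0 B=idle [load-only]
step 1: L[1]=2 C[0]=3 → dur=3, Σ=9 | A=compute:t0 B=load:t1 [compute-bound]
step 2: L[2]=7 C[1]=4 → dur=7, Σ=16 | A=load:t2 B=compute:t1 [load-bound]
step 3: L[3]=5 C[2]=6 → dur=6, Σ=22 | A=compute:t2 B=load:t3 [compute-bound]
step 4: L[4]=9 C[3]=6 → dur=9, Σ=31 | A=load:t4 B=compute:t3 [load-bound]
step 5: C[4]=5 → dur=5, Σ=36 | A=compute:t4 B=idle [compute-only]

step 1: A=compute:t0 B=load:t1 [compute-bound]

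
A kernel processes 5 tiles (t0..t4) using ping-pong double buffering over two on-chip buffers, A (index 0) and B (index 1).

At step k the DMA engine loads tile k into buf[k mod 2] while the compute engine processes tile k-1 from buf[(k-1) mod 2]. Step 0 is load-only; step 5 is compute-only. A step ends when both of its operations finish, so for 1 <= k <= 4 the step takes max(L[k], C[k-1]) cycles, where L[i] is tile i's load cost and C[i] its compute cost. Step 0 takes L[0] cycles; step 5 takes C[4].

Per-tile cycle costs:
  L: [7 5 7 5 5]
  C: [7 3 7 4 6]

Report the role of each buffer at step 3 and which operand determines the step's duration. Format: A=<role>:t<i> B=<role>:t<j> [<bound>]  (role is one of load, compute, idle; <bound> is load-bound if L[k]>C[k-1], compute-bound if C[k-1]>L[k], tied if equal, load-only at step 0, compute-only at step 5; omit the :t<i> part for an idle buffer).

step 3: A=compute:t2 B=load:t3 [compute-bound]

  0. 7=7c; end=7; A:t0 B:-
  1. max(5,7)=7c; end=14; A:t0 B:t1
  2. max(7,3)=7c; end=21; A:t2 B:t1
  3. max(5,7)=7c; end=28; A:t2 B:t3
  4. max(5,4)=5c; end=33; A:t4 B:t3
  5. 6=6c; end=39; A:t4 B:t3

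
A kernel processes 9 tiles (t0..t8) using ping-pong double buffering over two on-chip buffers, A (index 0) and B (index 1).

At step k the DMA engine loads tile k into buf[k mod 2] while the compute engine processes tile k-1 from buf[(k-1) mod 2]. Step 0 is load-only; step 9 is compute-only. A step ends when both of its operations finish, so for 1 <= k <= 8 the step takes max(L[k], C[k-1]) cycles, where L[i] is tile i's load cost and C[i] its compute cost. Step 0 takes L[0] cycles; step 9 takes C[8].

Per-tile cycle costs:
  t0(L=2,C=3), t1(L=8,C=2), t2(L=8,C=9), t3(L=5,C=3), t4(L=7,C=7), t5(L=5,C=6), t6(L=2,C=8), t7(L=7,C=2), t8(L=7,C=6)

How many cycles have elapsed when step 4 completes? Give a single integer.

step 0: L[0]=2 → dur=2, Σ=2 | A=load:t0 B=idle [load-only]
step 1: L[1]=8 C[0]=3 → dur=8, Σ=10 | A=compute:t0 B=load:t1 [load-bound]
step 2: L[2]=8 C[1]=2 → dur=8, Σ=18 | A=load:t2 B=compute:t1 [load-bound]
step 3: L[3]=5 C[2]=9 → dur=9, Σ=27 | A=compute:t2 B=load:t3 [compute-bound]
step 4: L[4]=7 C[3]=3 → dur=7, Σ=34 | A=load:t4 B=compute:t3 [load-bound]
step 5: L[5]=5 C[4]=7 → dur=7, Σ=41 | A=compute:t4 B=load:t5 [compute-bound]
step 6: L[6]=2 C[5]=6 → dur=6, Σ=47 | A=load:t6 B=compute:t5 [compute-bound]
step 7: L[7]=7 C[6]=8 → dur=8, Σ=55 | A=compute:t6 B=load:t7 [compute-bound]
step 8: L[8]=7 C[7]=2 → dur=7, Σ=62 | A=load:t8 B=compute:t7 [load-bound]
step 9: C[8]=6 → dur=6, Σ=68 | A=compute:t8 B=idle [compute-only]

end_cycle[4] = 34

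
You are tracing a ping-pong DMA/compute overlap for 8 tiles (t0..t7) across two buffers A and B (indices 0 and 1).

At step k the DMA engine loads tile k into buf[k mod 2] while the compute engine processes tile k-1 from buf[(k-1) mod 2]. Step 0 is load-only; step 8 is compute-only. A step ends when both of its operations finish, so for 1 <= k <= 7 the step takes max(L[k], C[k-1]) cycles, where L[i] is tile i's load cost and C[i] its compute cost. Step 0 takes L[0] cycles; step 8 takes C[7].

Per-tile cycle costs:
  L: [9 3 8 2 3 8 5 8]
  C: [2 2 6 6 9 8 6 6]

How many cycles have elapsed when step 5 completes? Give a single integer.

step 0: L[0]=9 → dur=9, Σ=9 | A=load:t0 B=idle [load-only]
step 1: L[1]=3 C[0]=2 → dur=3, Σ=12 | A=compute:t0 B=load:t1 [load-bound]
step 2: L[2]=8 C[1]=2 → dur=8, Σ=20 | A=load:t2 B=compute:t1 [load-bound]
step 3: L[3]=2 C[2]=6 → dur=6, Σ=26 | A=compute:t2 B=load:t3 [compute-bound]
step 4: L[4]=3 C[3]=6 → dur=6, Σ=32 | A=load:t4 B=compute:t3 [compute-bound]
step 5: L[5]=8 C[4]=9 → dur=9, Σ=41 | A=compute:t4 B=load:t5 [compute-bound]
step 6: L[6]=5 C[5]=8 → dur=8, Σ=49 | A=load:t6 B=compute:t5 [compute-bound]
step 7: L[7]=8 C[6]=6 → dur=8, Σ=57 | A=compute:t6 B=load:t7 [load-bound]
step 8: C[7]=6 → dur=6, Σ=63 | A=idle B=compute:t7 [compute-only]

end_cycle[5] = 41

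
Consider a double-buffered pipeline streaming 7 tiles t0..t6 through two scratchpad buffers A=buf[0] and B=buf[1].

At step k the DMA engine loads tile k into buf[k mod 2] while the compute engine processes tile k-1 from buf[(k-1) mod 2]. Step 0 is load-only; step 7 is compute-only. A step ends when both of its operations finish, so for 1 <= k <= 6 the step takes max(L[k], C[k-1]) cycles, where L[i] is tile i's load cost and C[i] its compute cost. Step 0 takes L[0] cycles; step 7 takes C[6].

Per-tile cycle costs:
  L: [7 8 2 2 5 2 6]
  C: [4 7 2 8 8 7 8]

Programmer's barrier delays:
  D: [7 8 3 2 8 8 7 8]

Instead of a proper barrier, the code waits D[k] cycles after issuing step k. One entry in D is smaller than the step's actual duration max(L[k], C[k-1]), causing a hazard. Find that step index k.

step 0: need L[0]=7 = 7; D[0]=7 ok
step 1: need max(L[1]=8,C[0]=4) = 8; D[1]=8 ok
step 2: need max(L[2]=2,C[1]=7) = 7; D[2]=3 SHORT
step 3: need max(L[3]=2,C[2]=2) = 2; D[3]=2 ok
step 4: need max(L[4]=5,C[3]=8) = 8; D[4]=8 ok
step 5: need max(L[5]=2,C[4]=8) = 8; D[5]=8 ok
step 6: need max(L[6]=6,C[5]=7) = 7; D[6]=7 ok
step 7: need C[6]=8 = 8; D[7]=8 ok

hazard at step 2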